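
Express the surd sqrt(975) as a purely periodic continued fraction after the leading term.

[31; (4, 2, 4, 62)]

Write x_i = (sqrt(975) + m_i)/d_i with (m_0, d_0) = (0, 1). a_0 = floor(sqrt(975)) = 31, since 31^2 = 961 <= 975 < 1024 = 32^2.
Iterate m_{i+1} = d_i*a_i - m_i, d_{i+1} = (975 - m_{i+1}^2)/d_i, a_{i+1} = floor((a_0 + m_{i+1})/d_{i+1}):
  m_1 = 1*31 - 0 = 31, d_1 = (975 - 31^2)/1 = 14/1 = 14, a_1 = floor((31 + 31)/14) = 4.
  m_2 = 14*4 - 31 = 25, d_2 = (975 - 25^2)/14 = 350/14 = 25, a_2 = floor((31 + 25)/25) = 2.
  m_3 = 25*2 - 25 = 25, d_3 = (975 - 25^2)/25 = 350/25 = 14, a_3 = floor((31 + 25)/14) = 4.
  m_4 = 14*4 - 25 = 31, d_4 = (975 - 31^2)/14 = 14/14 = 1, a_4 = floor((31 + 31)/1) = 62.
  m_5 = 1*62 - 31 = 31, d_5 = (975 - 31^2)/1 = 14/1 = 14: (m_5, d_5) = (m_1, d_1) = (31, 14), so from here the quotients repeat a_1, ..., a_4; the period length is 4.
Hence the expansion of sqrt(975) is a_0 = 31 followed by the repeating block 4, 2, 4, 62 (period 4).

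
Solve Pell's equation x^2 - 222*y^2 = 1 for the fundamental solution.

(x, y) = (149, 10)

First expand sqrt(222) as a continued fraction. With x_i = (sqrt(222) + m_i)/d_i and (m_0, d_0) = (0, 1): a_0 = floor(sqrt(222)) = 14, since 14^2 = 196 <= 222 < 225 = 15^2.
Iterate m_{i+1} = d_i*a_i - m_i, d_{i+1} = (222 - m_{i+1}^2)/d_i, a_{i+1} = floor((a_0 + m_{i+1})/d_{i+1}):
  m_1 = 1*14 - 0 = 14, d_1 = (222 - 14^2)/1 = 26/1 = 26, a_1 = floor((14 + 14)/26) = 1.
  m_2 = 26*1 - 14 = 12, d_2 = (222 - 12^2)/26 = 78/26 = 3, a_2 = floor((14 + 12)/3) = 8.
  m_3 = 3*8 - 12 = 12, d_3 = (222 - 12^2)/3 = 78/3 = 26, a_3 = floor((14 + 12)/26) = 1.
  m_4 = 26*1 - 12 = 14, d_4 = (222 - 14^2)/26 = 26/26 = 1, a_4 = floor((14 + 14)/1) = 28.
  m_5 = 1*28 - 14 = 14, d_5 = (222 - 14^2)/1 = 26/1 = 26: (m_5, d_5) = (m_1, d_1) = (14, 26), so from here the quotients repeat a_1, ..., a_4; the period length is 4.
So sqrt(222) = [14; (1, 8, 1, 28)] with period length k = 4.
k is even, so the fundamental solution of x^2 - 222y^2 = 1 is (p_{k-1}, q_{k-1}) = (p_3, q_3); compute convergents through index 3.
Convergents (p_i = a_i*p_{i-1} + p_{i-2}, q_i = a_i*q_{i-1} + q_{i-2} with p_{-2}=0, p_{-1}=1, q_{-2}=1, q_{-1}=0):
  i=0: a_0=14, p_0 = 14*1 + 0 = 14, q_0 = 14*0 + 1 = 1.
  i=1: a_1=1, p_1 = 1*14 + 1 = 15, q_1 = 1*1 + 0 = 1.
  i=2: a_2=8, p_2 = 8*15 + 14 = 134, q_2 = 8*1 + 1 = 9.
  i=3: a_3=1, p_3 = 1*134 + 15 = 149, q_3 = 1*9 + 1 = 10.
Check: 149^2 - 222*10^2 = 22201 - 22200 = 1, so (x, y) = (149, 10) solves the equation, and by the theorem it is the least positive solution.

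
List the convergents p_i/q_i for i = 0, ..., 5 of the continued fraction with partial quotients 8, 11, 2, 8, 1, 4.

8/1, 89/11, 186/23, 1577/195, 1763/218, 8629/1067

Using the convergent recurrence p_i = a_i*p_{i-1} + p_{i-2}, q_i = a_i*q_{i-1} + q_{i-2} with p_{-2}=0, p_{-1}=1, q_{-2}=1, q_{-1}=0:
  i=0: a_0=8, p_0 = 8*1 + 0 = 8, q_0 = 8*0 + 1 = 1.
  i=1: a_1=11, p_1 = 11*8 + 1 = 89, q_1 = 11*1 + 0 = 11.
  i=2: a_2=2, p_2 = 2*89 + 8 = 186, q_2 = 2*11 + 1 = 23.
  i=3: a_3=8, p_3 = 8*186 + 89 = 1577, q_3 = 8*23 + 11 = 195.
  i=4: a_4=1, p_4 = 1*1577 + 186 = 1763, q_4 = 1*195 + 23 = 218.
  i=5: a_5=4, p_5 = 4*1763 + 1577 = 8629, q_5 = 4*218 + 195 = 1067.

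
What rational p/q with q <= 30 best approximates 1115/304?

Expand x = 1115/304 as a continued fraction with the Euclidean algorithm:
  1115 = 3*304 + 203, so a_0 = 3.
  304 = 1*203 + 101, so a_1 = 1.
  203 = 2*101 + 1, so a_2 = 2.
  101 = 101*1 + 0, so a_3 = 101.
so x = [3; 1, 2, 101].
Convergents (p_i = a_i*p_{i-1} + p_{i-2}, q_i = a_i*q_{i-1} + q_{i-2} with p_{-2}=0, p_{-1}=1, q_{-2}=1, q_{-1}=0), until the denominator exceeds 30:
  i=0: a_0=3, p_0 = 3*1 + 0 = 3, q_0 = 3*0 + 1 = 1.
  i=1: a_1=1, p_1 = 1*3 + 1 = 4, q_1 = 1*1 + 0 = 1.
  i=2: a_2=2, p_2 = 2*4 + 3 = 11, q_2 = 2*1 + 1 = 3.
  i=3: a_3=101, p_3 = 101*11 + 4 = 1115, q_3 = 101*3 + 1 = 304.
q_3 = 304 > 30, so the last convergent with denominator <= 30 is p_2/q_2 = 11/3.
The closest fraction with denominator <= 30 is either p_2/q_2 or the intermediate fraction (k*p_2 + p_1)/(k*q_2 + q_1) with the largest k >= 1 whose denominator stays <= 30; these approach x as k grows, and every other convergent or intermediate fraction in range is farther away.
Largest k: floor((30 - q_1)/q_2) = floor((30 - 1)/3) = 9.
That gives (9*11 + 4)/(9*3 + 1) = 103/28.
Compare the errors: |x - 11/3| = |1115*3 - 11*304|/(304*3) = 1/912, and |x - 103/28| = |1115*28 - 103*304|/(304*28) = 92/8512.
Cross-multiplying, 1*8512 = 8512 < 83904 = 92*912, so 1/912 is smaller: the convergent 11/3 is closer to x than 103/28.

11/3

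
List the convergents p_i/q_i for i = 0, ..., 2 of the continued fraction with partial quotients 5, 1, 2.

Using the convergent recurrence p_i = a_i*p_{i-1} + p_{i-2}, q_i = a_i*q_{i-1} + q_{i-2} with p_{-2}=0, p_{-1}=1, q_{-2}=1, q_{-1}=0:
  i=0: a_0=5, p_0 = 5*1 + 0 = 5, q_0 = 5*0 + 1 = 1.
  i=1: a_1=1, p_1 = 1*5 + 1 = 6, q_1 = 1*1 + 0 = 1.
  i=2: a_2=2, p_2 = 2*6 + 5 = 17, q_2 = 2*1 + 1 = 3.

5/1, 6/1, 17/3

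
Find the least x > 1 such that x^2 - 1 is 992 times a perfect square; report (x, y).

(x, y) = (63, 2)

First expand sqrt(992) as a continued fraction. With x_i = (sqrt(992) + m_i)/d_i and (m_0, d_0) = (0, 1): a_0 = floor(sqrt(992)) = 31, since 31^2 = 961 <= 992 < 1024 = 32^2.
Iterate m_{i+1} = d_i*a_i - m_i, d_{i+1} = (992 - m_{i+1}^2)/d_i, a_{i+1} = floor((a_0 + m_{i+1})/d_{i+1}):
  m_1 = 1*31 - 0 = 31, d_1 = (992 - 31^2)/1 = 31/1 = 31, a_1 = floor((31 + 31)/31) = 2.
  m_2 = 31*2 - 31 = 31, d_2 = (992 - 31^2)/31 = 31/31 = 1, a_2 = floor((31 + 31)/1) = 62.
  m_3 = 1*62 - 31 = 31, d_3 = (992 - 31^2)/1 = 31/1 = 31: (m_3, d_3) = (m_1, d_1) = (31, 31), so from here the quotients repeat a_1, a_2; the period length is 2.
So sqrt(992) = [31; (2, 62)] with period length k = 2.
k is even, so the fundamental solution of x^2 - 992y^2 = 1 is (p_{k-1}, q_{k-1}) = (p_1, q_1); compute convergents through index 1.
Convergents (p_i = a_i*p_{i-1} + p_{i-2}, q_i = a_i*q_{i-1} + q_{i-2} with p_{-2}=0, p_{-1}=1, q_{-2}=1, q_{-1}=0):
  i=0: a_0=31, p_0 = 31*1 + 0 = 31, q_0 = 31*0 + 1 = 1.
  i=1: a_1=2, p_1 = 2*31 + 1 = 63, q_1 = 2*1 + 0 = 2.
Check: 63^2 - 992*2^2 = 3969 - 3968 = 1, so (x, y) = (63, 2) solves the equation, and by the theorem it is the least positive solution.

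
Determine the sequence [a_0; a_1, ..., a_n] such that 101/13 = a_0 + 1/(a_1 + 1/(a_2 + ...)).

[7; 1, 3, 3]

Run the Euclidean algorithm on 101 and 13; the successive quotients are the partial quotients a_0, a_1, ... (each step inverts the fractional part left over by the previous one):
  101 = 7*13 + 10, so a_0 = 7.
  13 = 1*10 + 3, so a_1 = 1.
  10 = 3*3 + 1, so a_2 = 3.
  3 = 3*1 + 0, so a_3 = 3.
The remainder reaches 0 after 4 divisions, so the expansion has 4 partial quotients, read off in order.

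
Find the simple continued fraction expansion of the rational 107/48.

Run the Euclidean algorithm on 107 and 48; the successive quotients are the partial quotients a_0, a_1, ... (each step inverts the fractional part left over by the previous one):
  107 = 2*48 + 11, so a_0 = 2.
  48 = 4*11 + 4, so a_1 = 4.
  11 = 2*4 + 3, so a_2 = 2.
  4 = 1*3 + 1, so a_3 = 1.
  3 = 3*1 + 0, so a_4 = 3.
The remainder reaches 0 after 5 divisions, so the expansion has 5 partial quotients, read off in order.

[2; 4, 2, 1, 3]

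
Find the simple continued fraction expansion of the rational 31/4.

Run the Euclidean algorithm on 31 and 4; the successive quotients are the partial quotients a_0, a_1, ... (each step inverts the fractional part left over by the previous one):
  31 = 7*4 + 3, so a_0 = 7.
  4 = 1*3 + 1, so a_1 = 1.
  3 = 3*1 + 0, so a_2 = 3.
The remainder reaches 0 after 3 divisions, so the expansion has 3 partial quotients, read off in order.

[7; 1, 3]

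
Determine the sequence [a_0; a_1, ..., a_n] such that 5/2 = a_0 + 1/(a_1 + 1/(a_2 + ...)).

Run the Euclidean algorithm on 5 and 2; the successive quotients are the partial quotients a_0, a_1, ... (each step inverts the fractional part left over by the previous one):
  5 = 2*2 + 1, so a_0 = 2.
  2 = 2*1 + 0, so a_1 = 2.
The remainder reaches 0 after 2 divisions, so the expansion has 2 partial quotients, read off in order.

[2; 2]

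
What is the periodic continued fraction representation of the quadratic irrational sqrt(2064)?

Write x_i = (sqrt(2064) + m_i)/d_i with (m_0, d_0) = (0, 1). a_0 = floor(sqrt(2064)) = 45, since 45^2 = 2025 <= 2064 < 2116 = 46^2.
Iterate m_{i+1} = d_i*a_i - m_i, d_{i+1} = (2064 - m_{i+1}^2)/d_i, a_{i+1} = floor((a_0 + m_{i+1})/d_{i+1}):
  m_1 = 1*45 - 0 = 45, d_1 = (2064 - 45^2)/1 = 39/1 = 39, a_1 = floor((45 + 45)/39) = 2.
  m_2 = 39*2 - 45 = 33, d_2 = (2064 - 33^2)/39 = 975/39 = 25, a_2 = floor((45 + 33)/25) = 3.
  m_3 = 25*3 - 33 = 42, d_3 = (2064 - 42^2)/25 = 300/25 = 12, a_3 = floor((45 + 42)/12) = 7.
  m_4 = 12*7 - 42 = 42, d_4 = (2064 - 42^2)/12 = 300/12 = 25, a_4 = floor((45 + 42)/25) = 3.
  m_5 = 25*3 - 42 = 33, d_5 = (2064 - 33^2)/25 = 975/25 = 39, a_5 = floor((45 + 33)/39) = 2.
  m_6 = 39*2 - 33 = 45, d_6 = (2064 - 45^2)/39 = 39/39 = 1, a_6 = floor((45 + 45)/1) = 90.
  m_7 = 1*90 - 45 = 45, d_7 = (2064 - 45^2)/1 = 39/1 = 39: (m_7, d_7) = (m_1, d_1) = (45, 39), so from here the quotients repeat a_1, ..., a_6; the period length is 6.
Hence the expansion of sqrt(2064) is a_0 = 45 followed by the repeating block 2, 3, 7, 3, 2, 90 (period 6).

[45; (2, 3, 7, 3, 2, 90)]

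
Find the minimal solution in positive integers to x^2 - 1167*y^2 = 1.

First expand sqrt(1167) as a continued fraction. With x_i = (sqrt(1167) + m_i)/d_i and (m_0, d_0) = (0, 1): a_0 = floor(sqrt(1167)) = 34, since 34^2 = 1156 <= 1167 < 1225 = 35^2.
Iterate m_{i+1} = d_i*a_i - m_i, d_{i+1} = (1167 - m_{i+1}^2)/d_i, a_{i+1} = floor((a_0 + m_{i+1})/d_{i+1}):
  m_1 = 1*34 - 0 = 34, d_1 = (1167 - 34^2)/1 = 11/1 = 11, a_1 = floor((34 + 34)/11) = 6.
  m_2 = 11*6 - 34 = 32, d_2 = (1167 - 32^2)/11 = 143/11 = 13, a_2 = floor((34 + 32)/13) = 5.
  m_3 = 13*5 - 32 = 33, d_3 = (1167 - 33^2)/13 = 78/13 = 6, a_3 = floor((34 + 33)/6) = 11.
  m_4 = 6*11 - 33 = 33, d_4 = (1167 - 33^2)/6 = 78/6 = 13, a_4 = floor((34 + 33)/13) = 5.
  m_5 = 13*5 - 33 = 32, d_5 = (1167 - 32^2)/13 = 143/13 = 11, a_5 = floor((34 + 32)/11) = 6.
  m_6 = 11*6 - 32 = 34, d_6 = (1167 - 34^2)/11 = 11/11 = 1, a_6 = floor((34 + 34)/1) = 68.
  m_7 = 1*68 - 34 = 34, d_7 = (1167 - 34^2)/1 = 11/1 = 11: (m_7, d_7) = (m_1, d_1) = (34, 11), so from here the quotients repeat a_1, ..., a_6; the period length is 6.
So sqrt(1167) = [34; (6, 5, 11, 5, 6, 68)] with period length k = 6.
k is even, so the fundamental solution of x^2 - 1167y^2 = 1 is (p_{k-1}, q_{k-1}) = (p_5, q_5); compute convergents through index 5.
Convergents (p_i = a_i*p_{i-1} + p_{i-2}, q_i = a_i*q_{i-1} + q_{i-2} with p_{-2}=0, p_{-1}=1, q_{-2}=1, q_{-1}=0):
  i=0: a_0=34, p_0 = 34*1 + 0 = 34, q_0 = 34*0 + 1 = 1.
  i=1: a_1=6, p_1 = 6*34 + 1 = 205, q_1 = 6*1 + 0 = 6.
  i=2: a_2=5, p_2 = 5*205 + 34 = 1059, q_2 = 5*6 + 1 = 31.
  i=3: a_3=11, p_3 = 11*1059 + 205 = 11854, q_3 = 11*31 + 6 = 347.
  i=4: a_4=5, p_4 = 5*11854 + 1059 = 60329, q_4 = 5*347 + 31 = 1766.
  i=5: a_5=6, p_5 = 6*60329 + 11854 = 373828, q_5 = 6*1766 + 347 = 10943.
Check: 373828^2 - 1167*10943^2 = 139747373584 - 139747373583 = 1, so (x, y) = (373828, 10943) solves the equation, and by the theorem it is the least positive solution.

(x, y) = (373828, 10943)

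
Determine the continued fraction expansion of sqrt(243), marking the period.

Write x_i = (sqrt(243) + m_i)/d_i with (m_0, d_0) = (0, 1). a_0 = floor(sqrt(243)) = 15, since 15^2 = 225 <= 243 < 256 = 16^2.
Iterate m_{i+1} = d_i*a_i - m_i, d_{i+1} = (243 - m_{i+1}^2)/d_i, a_{i+1} = floor((a_0 + m_{i+1})/d_{i+1}):
  m_1 = 1*15 - 0 = 15, d_1 = (243 - 15^2)/1 = 18/1 = 18, a_1 = floor((15 + 15)/18) = 1.
  m_2 = 18*1 - 15 = 3, d_2 = (243 - 3^2)/18 = 234/18 = 13, a_2 = floor((15 + 3)/13) = 1.
  m_3 = 13*1 - 3 = 10, d_3 = (243 - 10^2)/13 = 143/13 = 11, a_3 = floor((15 + 10)/11) = 2.
  m_4 = 11*2 - 10 = 12, d_4 = (243 - 12^2)/11 = 99/11 = 9, a_4 = floor((15 + 12)/9) = 3.
  m_5 = 9*3 - 12 = 15, d_5 = (243 - 15^2)/9 = 18/9 = 2, a_5 = floor((15 + 15)/2) = 15.
  m_6 = 2*15 - 15 = 15, d_6 = (243 - 15^2)/2 = 18/2 = 9, a_6 = floor((15 + 15)/9) = 3.
  m_7 = 9*3 - 15 = 12, d_7 = (243 - 12^2)/9 = 99/9 = 11, a_7 = floor((15 + 12)/11) = 2.
  m_8 = 11*2 - 12 = 10, d_8 = (243 - 10^2)/11 = 143/11 = 13, a_8 = floor((15 + 10)/13) = 1.
  m_9 = 13*1 - 10 = 3, d_9 = (243 - 3^2)/13 = 234/13 = 18, a_9 = floor((15 + 3)/18) = 1.
  m_10 = 18*1 - 3 = 15, d_10 = (243 - 15^2)/18 = 18/18 = 1, a_10 = floor((15 + 15)/1) = 30.
  m_11 = 1*30 - 15 = 15, d_11 = (243 - 15^2)/1 = 18/1 = 18: (m_11, d_11) = (m_1, d_1) = (15, 18), so from here the quotients repeat a_1, ..., a_10; the period length is 10.
Hence the expansion of sqrt(243) is a_0 = 15 followed by the repeating block 1, 1, 2, 3, 15, 3, 2, 1, 1, 30 (period 10).

[15; (1, 1, 2, 3, 15, 3, 2, 1, 1, 30)]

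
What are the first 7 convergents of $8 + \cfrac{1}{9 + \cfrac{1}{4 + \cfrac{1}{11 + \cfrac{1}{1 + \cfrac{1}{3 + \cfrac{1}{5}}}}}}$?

Using the convergent recurrence p_i = a_i*p_{i-1} + p_{i-2}, q_i = a_i*q_{i-1} + q_{i-2} with p_{-2}=0, p_{-1}=1, q_{-2}=1, q_{-1}=0:
  i=0: a_0=8, p_0 = 8*1 + 0 = 8, q_0 = 8*0 + 1 = 1.
  i=1: a_1=9, p_1 = 9*8 + 1 = 73, q_1 = 9*1 + 0 = 9.
  i=2: a_2=4, p_2 = 4*73 + 8 = 300, q_2 = 4*9 + 1 = 37.
  i=3: a_3=11, p_3 = 11*300 + 73 = 3373, q_3 = 11*37 + 9 = 416.
  i=4: a_4=1, p_4 = 1*3373 + 300 = 3673, q_4 = 1*416 + 37 = 453.
  i=5: a_5=3, p_5 = 3*3673 + 3373 = 14392, q_5 = 3*453 + 416 = 1775.
  i=6: a_6=5, p_6 = 5*14392 + 3673 = 75633, q_6 = 5*1775 + 453 = 9328.

8/1, 73/9, 300/37, 3373/416, 3673/453, 14392/1775, 75633/9328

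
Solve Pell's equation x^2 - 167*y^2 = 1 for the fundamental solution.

(x, y) = (168, 13)

First expand sqrt(167) as a continued fraction. With x_i = (sqrt(167) + m_i)/d_i and (m_0, d_0) = (0, 1): a_0 = floor(sqrt(167)) = 12, since 12^2 = 144 <= 167 < 169 = 13^2.
Iterate m_{i+1} = d_i*a_i - m_i, d_{i+1} = (167 - m_{i+1}^2)/d_i, a_{i+1} = floor((a_0 + m_{i+1})/d_{i+1}):
  m_1 = 1*12 - 0 = 12, d_1 = (167 - 12^2)/1 = 23/1 = 23, a_1 = floor((12 + 12)/23) = 1.
  m_2 = 23*1 - 12 = 11, d_2 = (167 - 11^2)/23 = 46/23 = 2, a_2 = floor((12 + 11)/2) = 11.
  m_3 = 2*11 - 11 = 11, d_3 = (167 - 11^2)/2 = 46/2 = 23, a_3 = floor((12 + 11)/23) = 1.
  m_4 = 23*1 - 11 = 12, d_4 = (167 - 12^2)/23 = 23/23 = 1, a_4 = floor((12 + 12)/1) = 24.
  m_5 = 1*24 - 12 = 12, d_5 = (167 - 12^2)/1 = 23/1 = 23: (m_5, d_5) = (m_1, d_1) = (12, 23), so from here the quotients repeat a_1, ..., a_4; the period length is 4.
So sqrt(167) = [12; (1, 11, 1, 24)] with period length k = 4.
k is even, so the fundamental solution of x^2 - 167y^2 = 1 is (p_{k-1}, q_{k-1}) = (p_3, q_3); compute convergents through index 3.
Convergents (p_i = a_i*p_{i-1} + p_{i-2}, q_i = a_i*q_{i-1} + q_{i-2} with p_{-2}=0, p_{-1}=1, q_{-2}=1, q_{-1}=0):
  i=0: a_0=12, p_0 = 12*1 + 0 = 12, q_0 = 12*0 + 1 = 1.
  i=1: a_1=1, p_1 = 1*12 + 1 = 13, q_1 = 1*1 + 0 = 1.
  i=2: a_2=11, p_2 = 11*13 + 12 = 155, q_2 = 11*1 + 1 = 12.
  i=3: a_3=1, p_3 = 1*155 + 13 = 168, q_3 = 1*12 + 1 = 13.
Check: 168^2 - 167*13^2 = 28224 - 28223 = 1, so (x, y) = (168, 13) solves the equation, and by the theorem it is the least positive solution.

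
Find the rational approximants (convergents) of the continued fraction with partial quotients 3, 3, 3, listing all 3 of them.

Using the convergent recurrence p_i = a_i*p_{i-1} + p_{i-2}, q_i = a_i*q_{i-1} + q_{i-2} with p_{-2}=0, p_{-1}=1, q_{-2}=1, q_{-1}=0:
  i=0: a_0=3, p_0 = 3*1 + 0 = 3, q_0 = 3*0 + 1 = 1.
  i=1: a_1=3, p_1 = 3*3 + 1 = 10, q_1 = 3*1 + 0 = 3.
  i=2: a_2=3, p_2 = 3*10 + 3 = 33, q_2 = 3*3 + 1 = 10.

3/1, 10/3, 33/10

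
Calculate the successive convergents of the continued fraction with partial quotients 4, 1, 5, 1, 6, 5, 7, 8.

4/1, 5/1, 29/6, 34/7, 233/48, 1199/247, 8626/1777, 70207/14463

Using the convergent recurrence p_i = a_i*p_{i-1} + p_{i-2}, q_i = a_i*q_{i-1} + q_{i-2} with p_{-2}=0, p_{-1}=1, q_{-2}=1, q_{-1}=0:
  i=0: a_0=4, p_0 = 4*1 + 0 = 4, q_0 = 4*0 + 1 = 1.
  i=1: a_1=1, p_1 = 1*4 + 1 = 5, q_1 = 1*1 + 0 = 1.
  i=2: a_2=5, p_2 = 5*5 + 4 = 29, q_2 = 5*1 + 1 = 6.
  i=3: a_3=1, p_3 = 1*29 + 5 = 34, q_3 = 1*6 + 1 = 7.
  i=4: a_4=6, p_4 = 6*34 + 29 = 233, q_4 = 6*7 + 6 = 48.
  i=5: a_5=5, p_5 = 5*233 + 34 = 1199, q_5 = 5*48 + 7 = 247.
  i=6: a_6=7, p_6 = 7*1199 + 233 = 8626, q_6 = 7*247 + 48 = 1777.
  i=7: a_7=8, p_7 = 8*8626 + 1199 = 70207, q_7 = 8*1777 + 247 = 14463.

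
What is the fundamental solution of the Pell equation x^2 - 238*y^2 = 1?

First expand sqrt(238) as a continued fraction. With x_i = (sqrt(238) + m_i)/d_i and (m_0, d_0) = (0, 1): a_0 = floor(sqrt(238)) = 15, since 15^2 = 225 <= 238 < 256 = 16^2.
Iterate m_{i+1} = d_i*a_i - m_i, d_{i+1} = (238 - m_{i+1}^2)/d_i, a_{i+1} = floor((a_0 + m_{i+1})/d_{i+1}):
  m_1 = 1*15 - 0 = 15, d_1 = (238 - 15^2)/1 = 13/1 = 13, a_1 = floor((15 + 15)/13) = 2.
  m_2 = 13*2 - 15 = 11, d_2 = (238 - 11^2)/13 = 117/13 = 9, a_2 = floor((15 + 11)/9) = 2.
  m_3 = 9*2 - 11 = 7, d_3 = (238 - 7^2)/9 = 189/9 = 21, a_3 = floor((15 + 7)/21) = 1.
  m_4 = 21*1 - 7 = 14, d_4 = (238 - 14^2)/21 = 42/21 = 2, a_4 = floor((15 + 14)/2) = 14.
  m_5 = 2*14 - 14 = 14, d_5 = (238 - 14^2)/2 = 42/2 = 21, a_5 = floor((15 + 14)/21) = 1.
  m_6 = 21*1 - 14 = 7, d_6 = (238 - 7^2)/21 = 189/21 = 9, a_6 = floor((15 + 7)/9) = 2.
  m_7 = 9*2 - 7 = 11, d_7 = (238 - 11^2)/9 = 117/9 = 13, a_7 = floor((15 + 11)/13) = 2.
  m_8 = 13*2 - 11 = 15, d_8 = (238 - 15^2)/13 = 13/13 = 1, a_8 = floor((15 + 15)/1) = 30.
  m_9 = 1*30 - 15 = 15, d_9 = (238 - 15^2)/1 = 13/1 = 13: (m_9, d_9) = (m_1, d_1) = (15, 13), so from here the quotients repeat a_1, ..., a_8; the period length is 8.
So sqrt(238) = [15; (2, 2, 1, 14, 1, 2, 2, 30)] with period length k = 8.
k is even, so the fundamental solution of x^2 - 238y^2 = 1 is (p_{k-1}, q_{k-1}) = (p_7, q_7); compute convergents through index 7.
Convergents (p_i = a_i*p_{i-1} + p_{i-2}, q_i = a_i*q_{i-1} + q_{i-2} with p_{-2}=0, p_{-1}=1, q_{-2}=1, q_{-1}=0):
  i=0: a_0=15, p_0 = 15*1 + 0 = 15, q_0 = 15*0 + 1 = 1.
  i=1: a_1=2, p_1 = 2*15 + 1 = 31, q_1 = 2*1 + 0 = 2.
  i=2: a_2=2, p_2 = 2*31 + 15 = 77, q_2 = 2*2 + 1 = 5.
  i=3: a_3=1, p_3 = 1*77 + 31 = 108, q_3 = 1*5 + 2 = 7.
  i=4: a_4=14, p_4 = 14*108 + 77 = 1589, q_4 = 14*7 + 5 = 103.
  i=5: a_5=1, p_5 = 1*1589 + 108 = 1697, q_5 = 1*103 + 7 = 110.
  i=6: a_6=2, p_6 = 2*1697 + 1589 = 4983, q_6 = 2*110 + 103 = 323.
  i=7: a_7=2, p_7 = 2*4983 + 1697 = 11663, q_7 = 2*323 + 110 = 756.
Check: 11663^2 - 238*756^2 = 136025569 - 136025568 = 1, so (x, y) = (11663, 756) solves the equation, and by the theorem it is the least positive solution.

(x, y) = (11663, 756)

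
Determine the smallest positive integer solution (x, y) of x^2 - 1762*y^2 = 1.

(x, y) = (1763, 42)

First expand sqrt(1762) as a continued fraction. With x_i = (sqrt(1762) + m_i)/d_i and (m_0, d_0) = (0, 1): a_0 = floor(sqrt(1762)) = 41, since 41^2 = 1681 <= 1762 < 1764 = 42^2.
Iterate m_{i+1} = d_i*a_i - m_i, d_{i+1} = (1762 - m_{i+1}^2)/d_i, a_{i+1} = floor((a_0 + m_{i+1})/d_{i+1}):
  m_1 = 1*41 - 0 = 41, d_1 = (1762 - 41^2)/1 = 81/1 = 81, a_1 = floor((41 + 41)/81) = 1.
  m_2 = 81*1 - 41 = 40, d_2 = (1762 - 40^2)/81 = 162/81 = 2, a_2 = floor((41 + 40)/2) = 40.
  m_3 = 2*40 - 40 = 40, d_3 = (1762 - 40^2)/2 = 162/2 = 81, a_3 = floor((41 + 40)/81) = 1.
  m_4 = 81*1 - 40 = 41, d_4 = (1762 - 41^2)/81 = 81/81 = 1, a_4 = floor((41 + 41)/1) = 82.
  m_5 = 1*82 - 41 = 41, d_5 = (1762 - 41^2)/1 = 81/1 = 81: (m_5, d_5) = (m_1, d_1) = (41, 81), so from here the quotients repeat a_1, ..., a_4; the period length is 4.
So sqrt(1762) = [41; (1, 40, 1, 82)] with period length k = 4.
k is even, so the fundamental solution of x^2 - 1762y^2 = 1 is (p_{k-1}, q_{k-1}) = (p_3, q_3); compute convergents through index 3.
Convergents (p_i = a_i*p_{i-1} + p_{i-2}, q_i = a_i*q_{i-1} + q_{i-2} with p_{-2}=0, p_{-1}=1, q_{-2}=1, q_{-1}=0):
  i=0: a_0=41, p_0 = 41*1 + 0 = 41, q_0 = 41*0 + 1 = 1.
  i=1: a_1=1, p_1 = 1*41 + 1 = 42, q_1 = 1*1 + 0 = 1.
  i=2: a_2=40, p_2 = 40*42 + 41 = 1721, q_2 = 40*1 + 1 = 41.
  i=3: a_3=1, p_3 = 1*1721 + 42 = 1763, q_3 = 1*41 + 1 = 42.
Check: 1763^2 - 1762*42^2 = 3108169 - 3108168 = 1, so (x, y) = (1763, 42) solves the equation, and by the theorem it is the least positive solution.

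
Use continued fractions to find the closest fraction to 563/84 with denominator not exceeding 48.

Expand x = 563/84 as a continued fraction with the Euclidean algorithm:
  563 = 6*84 + 59, so a_0 = 6.
  84 = 1*59 + 25, so a_1 = 1.
  59 = 2*25 + 9, so a_2 = 2.
  25 = 2*9 + 7, so a_3 = 2.
  9 = 1*7 + 2, so a_4 = 1.
  7 = 3*2 + 1, so a_5 = 3.
  2 = 2*1 + 0, so a_6 = 2.
so x = [6; 1, 2, 2, 1, 3, 2].
Convergents (p_i = a_i*p_{i-1} + p_{i-2}, q_i = a_i*q_{i-1} + q_{i-2} with p_{-2}=0, p_{-1}=1, q_{-2}=1, q_{-1}=0), until the denominator exceeds 48:
  i=0: a_0=6, p_0 = 6*1 + 0 = 6, q_0 = 6*0 + 1 = 1.
  i=1: a_1=1, p_1 = 1*6 + 1 = 7, q_1 = 1*1 + 0 = 1.
  i=2: a_2=2, p_2 = 2*7 + 6 = 20, q_2 = 2*1 + 1 = 3.
  i=3: a_3=2, p_3 = 2*20 + 7 = 47, q_3 = 2*3 + 1 = 7.
  i=4: a_4=1, p_4 = 1*47 + 20 = 67, q_4 = 1*7 + 3 = 10.
  i=5: a_5=3, p_5 = 3*67 + 47 = 248, q_5 = 3*10 + 7 = 37.
  i=6: a_6=2, p_6 = 2*248 + 67 = 563, q_6 = 2*37 + 10 = 84.
q_6 = 84 > 48, so the last convergent with denominator <= 48 is p_5/q_5 = 248/37.
The closest fraction with denominator <= 48 is either p_5/q_5 or the intermediate fraction (k*p_5 + p_4)/(k*q_5 + q_4) with the largest k >= 1 whose denominator stays <= 48; these approach x as k grows, and every other convergent or intermediate fraction in range is farther away.
Largest k: floor((48 - q_4)/q_5) = floor((48 - 10)/37) = 1.
That gives (1*248 + 67)/(1*37 + 10) = 315/47.
Compare the errors: |x - 248/37| = |563*37 - 248*84|/(84*37) = 1/3108, and |x - 315/47| = |563*47 - 315*84|/(84*47) = 1/3948.
Cross-multiplying, 1*3108 = 3108 < 3948 = 1*3948, so 1/3948 is smaller: the intermediate fraction 315/47 is closer to x than 248/37.

315/47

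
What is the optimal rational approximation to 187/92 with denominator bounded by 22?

Expand x = 187/92 as a continued fraction with the Euclidean algorithm:
  187 = 2*92 + 3, so a_0 = 2.
  92 = 30*3 + 2, so a_1 = 30.
  3 = 1*2 + 1, so a_2 = 1.
  2 = 2*1 + 0, so a_3 = 2.
so x = [2; 30, 1, 2].
Convergents (p_i = a_i*p_{i-1} + p_{i-2}, q_i = a_i*q_{i-1} + q_{i-2} with p_{-2}=0, p_{-1}=1, q_{-2}=1, q_{-1}=0), until the denominator exceeds 22:
  i=0: a_0=2, p_0 = 2*1 + 0 = 2, q_0 = 2*0 + 1 = 1.
  i=1: a_1=30, p_1 = 30*2 + 1 = 61, q_1 = 30*1 + 0 = 30.
q_1 = 30 > 22, so the last convergent with denominator <= 22 is p_0/q_0 = 2/1.
The closest fraction with denominator <= 22 is either p_0/q_0 or the intermediate fraction (k*p_0 + p_{-1})/(k*q_0 + q_{-1}) with the largest k >= 1 whose denominator stays <= 22; these approach x as k grows, and every other convergent or intermediate fraction in range is farther away.
Largest k: floor((22 - q_{-1})/q_0) = floor((22 - 0)/1) = 22 (using the seeds p_{-1} = 1, q_{-1} = 0).
That gives (22*2 + 1)/(22*1 + 0) = 45/22.
Compare the errors: |x - 2/1| = |187*1 - 2*92|/(92*1) = 3/92, and |x - 45/22| = |187*22 - 45*92|/(92*22) = 26/2024.
Cross-multiplying, 26*92 = 2392 < 6072 = 3*2024, so 26/2024 is smaller: the intermediate fraction 45/22 is closer to x than 2/1.

45/22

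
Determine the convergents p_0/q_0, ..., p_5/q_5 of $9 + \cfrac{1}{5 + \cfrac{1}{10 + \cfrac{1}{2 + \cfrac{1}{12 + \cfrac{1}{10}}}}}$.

9/1, 46/5, 469/51, 984/107, 12277/1335, 123754/13457

Using the convergent recurrence p_i = a_i*p_{i-1} + p_{i-2}, q_i = a_i*q_{i-1} + q_{i-2} with p_{-2}=0, p_{-1}=1, q_{-2}=1, q_{-1}=0:
  i=0: a_0=9, p_0 = 9*1 + 0 = 9, q_0 = 9*0 + 1 = 1.
  i=1: a_1=5, p_1 = 5*9 + 1 = 46, q_1 = 5*1 + 0 = 5.
  i=2: a_2=10, p_2 = 10*46 + 9 = 469, q_2 = 10*5 + 1 = 51.
  i=3: a_3=2, p_3 = 2*469 + 46 = 984, q_3 = 2*51 + 5 = 107.
  i=4: a_4=12, p_4 = 12*984 + 469 = 12277, q_4 = 12*107 + 51 = 1335.
  i=5: a_5=10, p_5 = 10*12277 + 984 = 123754, q_5 = 10*1335 + 107 = 13457.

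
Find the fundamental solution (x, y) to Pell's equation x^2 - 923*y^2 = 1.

First expand sqrt(923) as a continued fraction. With x_i = (sqrt(923) + m_i)/d_i and (m_0, d_0) = (0, 1): a_0 = floor(sqrt(923)) = 30, since 30^2 = 900 <= 923 < 961 = 31^2.
Iterate m_{i+1} = d_i*a_i - m_i, d_{i+1} = (923 - m_{i+1}^2)/d_i, a_{i+1} = floor((a_0 + m_{i+1})/d_{i+1}):
  m_1 = 1*30 - 0 = 30, d_1 = (923 - 30^2)/1 = 23/1 = 23, a_1 = floor((30 + 30)/23) = 2.
  m_2 = 23*2 - 30 = 16, d_2 = (923 - 16^2)/23 = 667/23 = 29, a_2 = floor((30 + 16)/29) = 1.
  m_3 = 29*1 - 16 = 13, d_3 = (923 - 13^2)/29 = 754/29 = 26, a_3 = floor((30 + 13)/26) = 1.
  m_4 = 26*1 - 13 = 13, d_4 = (923 - 13^2)/26 = 754/26 = 29, a_4 = floor((30 + 13)/29) = 1.
  m_5 = 29*1 - 13 = 16, d_5 = (923 - 16^2)/29 = 667/29 = 23, a_5 = floor((30 + 16)/23) = 2.
  m_6 = 23*2 - 16 = 30, d_6 = (923 - 30^2)/23 = 23/23 = 1, a_6 = floor((30 + 30)/1) = 60.
  m_7 = 1*60 - 30 = 30, d_7 = (923 - 30^2)/1 = 23/1 = 23: (m_7, d_7) = (m_1, d_1) = (30, 23), so from here the quotients repeat a_1, ..., a_6; the period length is 6.
So sqrt(923) = [30; (2, 1, 1, 1, 2, 60)] with period length k = 6.
k is even, so the fundamental solution of x^2 - 923y^2 = 1 is (p_{k-1}, q_{k-1}) = (p_5, q_5); compute convergents through index 5.
Convergents (p_i = a_i*p_{i-1} + p_{i-2}, q_i = a_i*q_{i-1} + q_{i-2} with p_{-2}=0, p_{-1}=1, q_{-2}=1, q_{-1}=0):
  i=0: a_0=30, p_0 = 30*1 + 0 = 30, q_0 = 30*0 + 1 = 1.
  i=1: a_1=2, p_1 = 2*30 + 1 = 61, q_1 = 2*1 + 0 = 2.
  i=2: a_2=1, p_2 = 1*61 + 30 = 91, q_2 = 1*2 + 1 = 3.
  i=3: a_3=1, p_3 = 1*91 + 61 = 152, q_3 = 1*3 + 2 = 5.
  i=4: a_4=1, p_4 = 1*152 + 91 = 243, q_4 = 1*5 + 3 = 8.
  i=5: a_5=2, p_5 = 2*243 + 152 = 638, q_5 = 2*8 + 5 = 21.
Check: 638^2 - 923*21^2 = 407044 - 407043 = 1, so (x, y) = (638, 21) solves the equation, and by the theorem it is the least positive solution.

(x, y) = (638, 21)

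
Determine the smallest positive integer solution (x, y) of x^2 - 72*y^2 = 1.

(x, y) = (17, 2)

First expand sqrt(72) as a continued fraction. With x_i = (sqrt(72) + m_i)/d_i and (m_0, d_0) = (0, 1): a_0 = floor(sqrt(72)) = 8, since 8^2 = 64 <= 72 < 81 = 9^2.
Iterate m_{i+1} = d_i*a_i - m_i, d_{i+1} = (72 - m_{i+1}^2)/d_i, a_{i+1} = floor((a_0 + m_{i+1})/d_{i+1}):
  m_1 = 1*8 - 0 = 8, d_1 = (72 - 8^2)/1 = 8/1 = 8, a_1 = floor((8 + 8)/8) = 2.
  m_2 = 8*2 - 8 = 8, d_2 = (72 - 8^2)/8 = 8/8 = 1, a_2 = floor((8 + 8)/1) = 16.
  m_3 = 1*16 - 8 = 8, d_3 = (72 - 8^2)/1 = 8/1 = 8: (m_3, d_3) = (m_1, d_1) = (8, 8), so from here the quotients repeat a_1, a_2; the period length is 2.
So sqrt(72) = [8; (2, 16)] with period length k = 2.
k is even, so the fundamental solution of x^2 - 72y^2 = 1 is (p_{k-1}, q_{k-1}) = (p_1, q_1); compute convergents through index 1.
Convergents (p_i = a_i*p_{i-1} + p_{i-2}, q_i = a_i*q_{i-1} + q_{i-2} with p_{-2}=0, p_{-1}=1, q_{-2}=1, q_{-1}=0):
  i=0: a_0=8, p_0 = 8*1 + 0 = 8, q_0 = 8*0 + 1 = 1.
  i=1: a_1=2, p_1 = 2*8 + 1 = 17, q_1 = 2*1 + 0 = 2.
Check: 17^2 - 72*2^2 = 289 - 288 = 1, so (x, y) = (17, 2) solves the equation, and by the theorem it is the least positive solution.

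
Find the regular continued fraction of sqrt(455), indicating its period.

Write x_i = (sqrt(455) + m_i)/d_i with (m_0, d_0) = (0, 1). a_0 = floor(sqrt(455)) = 21, since 21^2 = 441 <= 455 < 484 = 22^2.
Iterate m_{i+1} = d_i*a_i - m_i, d_{i+1} = (455 - m_{i+1}^2)/d_i, a_{i+1} = floor((a_0 + m_{i+1})/d_{i+1}):
  m_1 = 1*21 - 0 = 21, d_1 = (455 - 21^2)/1 = 14/1 = 14, a_1 = floor((21 + 21)/14) = 3.
  m_2 = 14*3 - 21 = 21, d_2 = (455 - 21^2)/14 = 14/14 = 1, a_2 = floor((21 + 21)/1) = 42.
  m_3 = 1*42 - 21 = 21, d_3 = (455 - 21^2)/1 = 14/1 = 14: (m_3, d_3) = (m_1, d_1) = (21, 14), so from here the quotients repeat a_1, a_2; the period length is 2.
Hence the expansion of sqrt(455) is a_0 = 21 followed by the repeating block 3, 42 (period 2).

[21; (3, 42)]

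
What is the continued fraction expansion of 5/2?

Run the Euclidean algorithm on 5 and 2; the successive quotients are the partial quotients a_0, a_1, ... (each step inverts the fractional part left over by the previous one):
  5 = 2*2 + 1, so a_0 = 2.
  2 = 2*1 + 0, so a_1 = 2.
The remainder reaches 0 after 2 divisions, so the expansion has 2 partial quotients, read off in order.

[2; 2]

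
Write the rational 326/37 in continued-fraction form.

[8; 1, 4, 3, 2]

Run the Euclidean algorithm on 326 and 37; the successive quotients are the partial quotients a_0, a_1, ... (each step inverts the fractional part left over by the previous one):
  326 = 8*37 + 30, so a_0 = 8.
  37 = 1*30 + 7, so a_1 = 1.
  30 = 4*7 + 2, so a_2 = 4.
  7 = 3*2 + 1, so a_3 = 3.
  2 = 2*1 + 0, so a_4 = 2.
The remainder reaches 0 after 5 divisions, so the expansion has 5 partial quotients, read off in order.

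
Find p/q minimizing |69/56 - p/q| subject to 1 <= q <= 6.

Expand x = 69/56 as a continued fraction with the Euclidean algorithm:
  69 = 1*56 + 13, so a_0 = 1.
  56 = 4*13 + 4, so a_1 = 4.
  13 = 3*4 + 1, so a_2 = 3.
  4 = 4*1 + 0, so a_3 = 4.
so x = [1; 4, 3, 4].
Convergents (p_i = a_i*p_{i-1} + p_{i-2}, q_i = a_i*q_{i-1} + q_{i-2} with p_{-2}=0, p_{-1}=1, q_{-2}=1, q_{-1}=0), until the denominator exceeds 6:
  i=0: a_0=1, p_0 = 1*1 + 0 = 1, q_0 = 1*0 + 1 = 1.
  i=1: a_1=4, p_1 = 4*1 + 1 = 5, q_1 = 4*1 + 0 = 4.
  i=2: a_2=3, p_2 = 3*5 + 1 = 16, q_2 = 3*4 + 1 = 13.
q_2 = 13 > 6, so the last convergent with denominator <= 6 is p_1/q_1 = 5/4.
The closest fraction with denominator <= 6 is either p_1/q_1 or the intermediate fraction (k*p_1 + p_0)/(k*q_1 + q_0) with the largest k >= 1 whose denominator stays <= 6; these approach x as k grows, and every other convergent or intermediate fraction in range is farther away.
Largest k: floor((6 - q_0)/q_1) = floor((6 - 1)/4) = 1.
That gives (1*5 + 1)/(1*4 + 1) = 6/5.
Compare the errors: |x - 5/4| = |69*4 - 5*56|/(56*4) = 4/224, and |x - 6/5| = |69*5 - 6*56|/(56*5) = 9/280.
Cross-multiplying, 4*280 = 1120 < 2016 = 9*224, so 4/224 is smaller: the convergent 5/4 is closer to x than 6/5.

5/4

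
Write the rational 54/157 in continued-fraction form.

Run the Euclidean algorithm on 54 and 157; the successive quotients are the partial quotients a_0, a_1, ... (each step inverts the fractional part left over by the previous one):
  54 = 0*157 + 54, so a_0 = 0.
  157 = 2*54 + 49, so a_1 = 2.
  54 = 1*49 + 5, so a_2 = 1.
  49 = 9*5 + 4, so a_3 = 9.
  5 = 1*4 + 1, so a_4 = 1.
  4 = 4*1 + 0, so a_5 = 4.
The remainder reaches 0 after 6 divisions, so the expansion has 6 partial quotients, read off in order.

[0; 2, 1, 9, 1, 4]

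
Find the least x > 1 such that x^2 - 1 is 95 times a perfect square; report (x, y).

First expand sqrt(95) as a continued fraction. With x_i = (sqrt(95) + m_i)/d_i and (m_0, d_0) = (0, 1): a_0 = floor(sqrt(95)) = 9, since 9^2 = 81 <= 95 < 100 = 10^2.
Iterate m_{i+1} = d_i*a_i - m_i, d_{i+1} = (95 - m_{i+1}^2)/d_i, a_{i+1} = floor((a_0 + m_{i+1})/d_{i+1}):
  m_1 = 1*9 - 0 = 9, d_1 = (95 - 9^2)/1 = 14/1 = 14, a_1 = floor((9 + 9)/14) = 1.
  m_2 = 14*1 - 9 = 5, d_2 = (95 - 5^2)/14 = 70/14 = 5, a_2 = floor((9 + 5)/5) = 2.
  m_3 = 5*2 - 5 = 5, d_3 = (95 - 5^2)/5 = 70/5 = 14, a_3 = floor((9 + 5)/14) = 1.
  m_4 = 14*1 - 5 = 9, d_4 = (95 - 9^2)/14 = 14/14 = 1, a_4 = floor((9 + 9)/1) = 18.
  m_5 = 1*18 - 9 = 9, d_5 = (95 - 9^2)/1 = 14/1 = 14: (m_5, d_5) = (m_1, d_1) = (9, 14), so from here the quotients repeat a_1, ..., a_4; the period length is 4.
So sqrt(95) = [9; (1, 2, 1, 18)] with period length k = 4.
k is even, so the fundamental solution of x^2 - 95y^2 = 1 is (p_{k-1}, q_{k-1}) = (p_3, q_3); compute convergents through index 3.
Convergents (p_i = a_i*p_{i-1} + p_{i-2}, q_i = a_i*q_{i-1} + q_{i-2} with p_{-2}=0, p_{-1}=1, q_{-2}=1, q_{-1}=0):
  i=0: a_0=9, p_0 = 9*1 + 0 = 9, q_0 = 9*0 + 1 = 1.
  i=1: a_1=1, p_1 = 1*9 + 1 = 10, q_1 = 1*1 + 0 = 1.
  i=2: a_2=2, p_2 = 2*10 + 9 = 29, q_2 = 2*1 + 1 = 3.
  i=3: a_3=1, p_3 = 1*29 + 10 = 39, q_3 = 1*3 + 1 = 4.
Check: 39^2 - 95*4^2 = 1521 - 1520 = 1, so (x, y) = (39, 4) solves the equation, and by the theorem it is the least positive solution.

(x, y) = (39, 4)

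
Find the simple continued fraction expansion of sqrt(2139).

[46; (4, 92)]

Write x_i = (sqrt(2139) + m_i)/d_i with (m_0, d_0) = (0, 1). a_0 = floor(sqrt(2139)) = 46, since 46^2 = 2116 <= 2139 < 2209 = 47^2.
Iterate m_{i+1} = d_i*a_i - m_i, d_{i+1} = (2139 - m_{i+1}^2)/d_i, a_{i+1} = floor((a_0 + m_{i+1})/d_{i+1}):
  m_1 = 1*46 - 0 = 46, d_1 = (2139 - 46^2)/1 = 23/1 = 23, a_1 = floor((46 + 46)/23) = 4.
  m_2 = 23*4 - 46 = 46, d_2 = (2139 - 46^2)/23 = 23/23 = 1, a_2 = floor((46 + 46)/1) = 92.
  m_3 = 1*92 - 46 = 46, d_3 = (2139 - 46^2)/1 = 23/1 = 23: (m_3, d_3) = (m_1, d_1) = (46, 23), so from here the quotients repeat a_1, a_2; the period length is 2.
Hence the expansion of sqrt(2139) is a_0 = 46 followed by the repeating block 4, 92 (period 2).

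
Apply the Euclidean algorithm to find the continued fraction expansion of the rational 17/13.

Run the Euclidean algorithm on 17 and 13; the successive quotients are the partial quotients a_0, a_1, ... (each step inverts the fractional part left over by the previous one):
  17 = 1*13 + 4, so a_0 = 1.
  13 = 3*4 + 1, so a_1 = 3.
  4 = 4*1 + 0, so a_2 = 4.
The remainder reaches 0 after 3 divisions, so the expansion has 3 partial quotients, read off in order.

[1; 3, 4]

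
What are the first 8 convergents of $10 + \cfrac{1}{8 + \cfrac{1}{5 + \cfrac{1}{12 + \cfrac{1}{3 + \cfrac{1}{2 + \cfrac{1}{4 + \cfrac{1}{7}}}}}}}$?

Using the convergent recurrence p_i = a_i*p_{i-1} + p_{i-2}, q_i = a_i*q_{i-1} + q_{i-2} with p_{-2}=0, p_{-1}=1, q_{-2}=1, q_{-1}=0:
  i=0: a_0=10, p_0 = 10*1 + 0 = 10, q_0 = 10*0 + 1 = 1.
  i=1: a_1=8, p_1 = 8*10 + 1 = 81, q_1 = 8*1 + 0 = 8.
  i=2: a_2=5, p_2 = 5*81 + 10 = 415, q_2 = 5*8 + 1 = 41.
  i=3: a_3=12, p_3 = 12*415 + 81 = 5061, q_3 = 12*41 + 8 = 500.
  i=4: a_4=3, p_4 = 3*5061 + 415 = 15598, q_4 = 3*500 + 41 = 1541.
  i=5: a_5=2, p_5 = 2*15598 + 5061 = 36257, q_5 = 2*1541 + 500 = 3582.
  i=6: a_6=4, p_6 = 4*36257 + 15598 = 160626, q_6 = 4*3582 + 1541 = 15869.
  i=7: a_7=7, p_7 = 7*160626 + 36257 = 1160639, q_7 = 7*15869 + 3582 = 114665.

10/1, 81/8, 415/41, 5061/500, 15598/1541, 36257/3582, 160626/15869, 1160639/114665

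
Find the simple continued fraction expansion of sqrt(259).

[16; (10, 1, 2, 3, 4, 3, 2, 1, 10, 32)]

Write x_i = (sqrt(259) + m_i)/d_i with (m_0, d_0) = (0, 1). a_0 = floor(sqrt(259)) = 16, since 16^2 = 256 <= 259 < 289 = 17^2.
Iterate m_{i+1} = d_i*a_i - m_i, d_{i+1} = (259 - m_{i+1}^2)/d_i, a_{i+1} = floor((a_0 + m_{i+1})/d_{i+1}):
  m_1 = 1*16 - 0 = 16, d_1 = (259 - 16^2)/1 = 3/1 = 3, a_1 = floor((16 + 16)/3) = 10.
  m_2 = 3*10 - 16 = 14, d_2 = (259 - 14^2)/3 = 63/3 = 21, a_2 = floor((16 + 14)/21) = 1.
  m_3 = 21*1 - 14 = 7, d_3 = (259 - 7^2)/21 = 210/21 = 10, a_3 = floor((16 + 7)/10) = 2.
  m_4 = 10*2 - 7 = 13, d_4 = (259 - 13^2)/10 = 90/10 = 9, a_4 = floor((16 + 13)/9) = 3.
  m_5 = 9*3 - 13 = 14, d_5 = (259 - 14^2)/9 = 63/9 = 7, a_5 = floor((16 + 14)/7) = 4.
  m_6 = 7*4 - 14 = 14, d_6 = (259 - 14^2)/7 = 63/7 = 9, a_6 = floor((16 + 14)/9) = 3.
  m_7 = 9*3 - 14 = 13, d_7 = (259 - 13^2)/9 = 90/9 = 10, a_7 = floor((16 + 13)/10) = 2.
  m_8 = 10*2 - 13 = 7, d_8 = (259 - 7^2)/10 = 210/10 = 21, a_8 = floor((16 + 7)/21) = 1.
  m_9 = 21*1 - 7 = 14, d_9 = (259 - 14^2)/21 = 63/21 = 3, a_9 = floor((16 + 14)/3) = 10.
  m_10 = 3*10 - 14 = 16, d_10 = (259 - 16^2)/3 = 3/3 = 1, a_10 = floor((16 + 16)/1) = 32.
  m_11 = 1*32 - 16 = 16, d_11 = (259 - 16^2)/1 = 3/1 = 3: (m_11, d_11) = (m_1, d_1) = (16, 3), so from here the quotients repeat a_1, ..., a_10; the period length is 10.
Hence the expansion of sqrt(259) is a_0 = 16 followed by the repeating block 10, 1, 2, 3, 4, 3, 2, 1, 10, 32 (period 10).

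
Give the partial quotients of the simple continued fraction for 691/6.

[115; 6]

Run the Euclidean algorithm on 691 and 6; the successive quotients are the partial quotients a_0, a_1, ... (each step inverts the fractional part left over by the previous one):
  691 = 115*6 + 1, so a_0 = 115.
  6 = 6*1 + 0, so a_1 = 6.
The remainder reaches 0 after 2 divisions, so the expansion has 2 partial quotients, read off in order.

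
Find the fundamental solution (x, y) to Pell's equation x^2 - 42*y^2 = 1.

(x, y) = (13, 2)

First expand sqrt(42) as a continued fraction. With x_i = (sqrt(42) + m_i)/d_i and (m_0, d_0) = (0, 1): a_0 = floor(sqrt(42)) = 6, since 6^2 = 36 <= 42 < 49 = 7^2.
Iterate m_{i+1} = d_i*a_i - m_i, d_{i+1} = (42 - m_{i+1}^2)/d_i, a_{i+1} = floor((a_0 + m_{i+1})/d_{i+1}):
  m_1 = 1*6 - 0 = 6, d_1 = (42 - 6^2)/1 = 6/1 = 6, a_1 = floor((6 + 6)/6) = 2.
  m_2 = 6*2 - 6 = 6, d_2 = (42 - 6^2)/6 = 6/6 = 1, a_2 = floor((6 + 6)/1) = 12.
  m_3 = 1*12 - 6 = 6, d_3 = (42 - 6^2)/1 = 6/1 = 6: (m_3, d_3) = (m_1, d_1) = (6, 6), so from here the quotients repeat a_1, a_2; the period length is 2.
So sqrt(42) = [6; (2, 12)] with period length k = 2.
k is even, so the fundamental solution of x^2 - 42y^2 = 1 is (p_{k-1}, q_{k-1}) = (p_1, q_1); compute convergents through index 1.
Convergents (p_i = a_i*p_{i-1} + p_{i-2}, q_i = a_i*q_{i-1} + q_{i-2} with p_{-2}=0, p_{-1}=1, q_{-2}=1, q_{-1}=0):
  i=0: a_0=6, p_0 = 6*1 + 0 = 6, q_0 = 6*0 + 1 = 1.
  i=1: a_1=2, p_1 = 2*6 + 1 = 13, q_1 = 2*1 + 0 = 2.
Check: 13^2 - 42*2^2 = 169 - 168 = 1, so (x, y) = (13, 2) solves the equation, and by the theorem it is the least positive solution.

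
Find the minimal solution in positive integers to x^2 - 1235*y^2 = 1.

First expand sqrt(1235) as a continued fraction. With x_i = (sqrt(1235) + m_i)/d_i and (m_0, d_0) = (0, 1): a_0 = floor(sqrt(1235)) = 35, since 35^2 = 1225 <= 1235 < 1296 = 36^2.
Iterate m_{i+1} = d_i*a_i - m_i, d_{i+1} = (1235 - m_{i+1}^2)/d_i, a_{i+1} = floor((a_0 + m_{i+1})/d_{i+1}):
  m_1 = 1*35 - 0 = 35, d_1 = (1235 - 35^2)/1 = 10/1 = 10, a_1 = floor((35 + 35)/10) = 7.
  m_2 = 10*7 - 35 = 35, d_2 = (1235 - 35^2)/10 = 10/10 = 1, a_2 = floor((35 + 35)/1) = 70.
  m_3 = 1*70 - 35 = 35, d_3 = (1235 - 35^2)/1 = 10/1 = 10: (m_3, d_3) = (m_1, d_1) = (35, 10), so from here the quotients repeat a_1, a_2; the period length is 2.
So sqrt(1235) = [35; (7, 70)] with period length k = 2.
k is even, so the fundamental solution of x^2 - 1235y^2 = 1 is (p_{k-1}, q_{k-1}) = (p_1, q_1); compute convergents through index 1.
Convergents (p_i = a_i*p_{i-1} + p_{i-2}, q_i = a_i*q_{i-1} + q_{i-2} with p_{-2}=0, p_{-1}=1, q_{-2}=1, q_{-1}=0):
  i=0: a_0=35, p_0 = 35*1 + 0 = 35, q_0 = 35*0 + 1 = 1.
  i=1: a_1=7, p_1 = 7*35 + 1 = 246, q_1 = 7*1 + 0 = 7.
Check: 246^2 - 1235*7^2 = 60516 - 60515 = 1, so (x, y) = (246, 7) solves the equation, and by the theorem it is the least positive solution.

(x, y) = (246, 7)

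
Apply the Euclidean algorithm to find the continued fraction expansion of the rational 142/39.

Run the Euclidean algorithm on 142 and 39; the successive quotients are the partial quotients a_0, a_1, ... (each step inverts the fractional part left over by the previous one):
  142 = 3*39 + 25, so a_0 = 3.
  39 = 1*25 + 14, so a_1 = 1.
  25 = 1*14 + 11, so a_2 = 1.
  14 = 1*11 + 3, so a_3 = 1.
  11 = 3*3 + 2, so a_4 = 3.
  3 = 1*2 + 1, so a_5 = 1.
  2 = 2*1 + 0, so a_6 = 2.
The remainder reaches 0 after 7 divisions, so the expansion has 7 partial quotients, read off in order.

[3; 1, 1, 1, 3, 1, 2]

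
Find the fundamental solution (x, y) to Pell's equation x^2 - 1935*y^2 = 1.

First expand sqrt(1935) as a continued fraction. With x_i = (sqrt(1935) + m_i)/d_i and (m_0, d_0) = (0, 1): a_0 = floor(sqrt(1935)) = 43, since 43^2 = 1849 <= 1935 < 1936 = 44^2.
Iterate m_{i+1} = d_i*a_i - m_i, d_{i+1} = (1935 - m_{i+1}^2)/d_i, a_{i+1} = floor((a_0 + m_{i+1})/d_{i+1}):
  m_1 = 1*43 - 0 = 43, d_1 = (1935 - 43^2)/1 = 86/1 = 86, a_1 = floor((43 + 43)/86) = 1.
  m_2 = 86*1 - 43 = 43, d_2 = (1935 - 43^2)/86 = 86/86 = 1, a_2 = floor((43 + 43)/1) = 86.
  m_3 = 1*86 - 43 = 43, d_3 = (1935 - 43^2)/1 = 86/1 = 86: (m_3, d_3) = (m_1, d_1) = (43, 86), so from here the quotients repeat a_1, a_2; the period length is 2.
So sqrt(1935) = [43; (1, 86)] with period length k = 2.
k is even, so the fundamental solution of x^2 - 1935y^2 = 1 is (p_{k-1}, q_{k-1}) = (p_1, q_1); compute convergents through index 1.
Convergents (p_i = a_i*p_{i-1} + p_{i-2}, q_i = a_i*q_{i-1} + q_{i-2} with p_{-2}=0, p_{-1}=1, q_{-2}=1, q_{-1}=0):
  i=0: a_0=43, p_0 = 43*1 + 0 = 43, q_0 = 43*0 + 1 = 1.
  i=1: a_1=1, p_1 = 1*43 + 1 = 44, q_1 = 1*1 + 0 = 1.
Check: 44^2 - 1935*1^2 = 1936 - 1935 = 1, so (x, y) = (44, 1) solves the equation, and by the theorem it is the least positive solution.

(x, y) = (44, 1)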